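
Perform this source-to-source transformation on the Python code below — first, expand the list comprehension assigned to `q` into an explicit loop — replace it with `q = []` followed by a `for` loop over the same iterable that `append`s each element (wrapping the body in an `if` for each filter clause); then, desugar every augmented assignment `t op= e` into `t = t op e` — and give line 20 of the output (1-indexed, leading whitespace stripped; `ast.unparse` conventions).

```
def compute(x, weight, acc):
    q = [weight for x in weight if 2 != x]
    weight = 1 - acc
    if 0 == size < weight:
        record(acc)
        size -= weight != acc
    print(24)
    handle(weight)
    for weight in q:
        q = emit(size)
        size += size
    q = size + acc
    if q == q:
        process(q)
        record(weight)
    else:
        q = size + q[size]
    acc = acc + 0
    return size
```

q = size + q[size]

Transformed code:
def compute(x, weight, acc):
    q = []
    for x in weight:
        if 2 != x:
            q.append(weight)
    weight = 1 - acc
    if 0 == size < weight:
        record(acc)
        size = size - (weight != acc)
    print(24)
    handle(weight)
    for weight in q:
        q = emit(size)
        size = size + size
    q = size + acc
    if q == q:
        process(q)
        record(weight)
    else:
        q = size + q[size]
    acc = acc + 0
    return size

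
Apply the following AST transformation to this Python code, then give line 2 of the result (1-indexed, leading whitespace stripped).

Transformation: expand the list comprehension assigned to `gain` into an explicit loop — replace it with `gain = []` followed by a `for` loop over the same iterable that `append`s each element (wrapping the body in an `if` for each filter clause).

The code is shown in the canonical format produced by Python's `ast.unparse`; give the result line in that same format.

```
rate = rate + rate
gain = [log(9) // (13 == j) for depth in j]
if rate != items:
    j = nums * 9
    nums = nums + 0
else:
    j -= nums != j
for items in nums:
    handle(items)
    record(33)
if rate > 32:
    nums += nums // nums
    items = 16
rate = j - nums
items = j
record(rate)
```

Transformed code:
rate = rate + rate
gain = []
for depth in j:
    gain.append(log(9) // (13 == j))
if rate != items:
    j = nums * 9
    nums = nums + 0
else:
    j -= nums != j
for items in nums:
    handle(items)
    record(33)
if rate > 32:
    nums += nums // nums
    items = 16
rate = j - nums
items = j
record(rate)

gain = []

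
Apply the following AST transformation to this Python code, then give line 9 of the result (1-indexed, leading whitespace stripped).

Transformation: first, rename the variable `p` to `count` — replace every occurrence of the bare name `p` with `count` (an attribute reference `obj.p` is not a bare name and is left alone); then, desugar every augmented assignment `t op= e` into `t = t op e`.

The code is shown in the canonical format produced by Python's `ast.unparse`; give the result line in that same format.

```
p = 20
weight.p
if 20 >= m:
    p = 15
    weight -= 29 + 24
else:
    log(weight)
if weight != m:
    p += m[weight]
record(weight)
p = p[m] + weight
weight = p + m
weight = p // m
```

count = count + m[weight]

Transformed code:
count = 20
weight.p
if 20 >= m:
    count = 15
    weight = weight - (29 + 24)
else:
    log(weight)
if weight != m:
    count = count + m[weight]
record(weight)
count = count[m] + weight
weight = count + m
weight = count // m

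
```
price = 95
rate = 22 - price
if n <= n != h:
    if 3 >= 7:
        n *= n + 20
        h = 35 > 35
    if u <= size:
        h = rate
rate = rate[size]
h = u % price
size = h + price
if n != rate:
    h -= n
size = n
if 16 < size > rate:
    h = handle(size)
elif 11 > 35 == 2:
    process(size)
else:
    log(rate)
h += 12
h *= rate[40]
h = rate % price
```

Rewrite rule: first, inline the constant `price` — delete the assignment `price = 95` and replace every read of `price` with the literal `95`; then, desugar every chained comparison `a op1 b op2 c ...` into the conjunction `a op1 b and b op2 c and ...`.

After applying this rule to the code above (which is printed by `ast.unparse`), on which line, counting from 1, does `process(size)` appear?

17

Transformed code:
rate = 22 - 95
if n <= n and n != h:
    if 3 >= 7:
        n *= n + 20
        h = 35 > 35
    if u <= size:
        h = rate
rate = rate[size]
h = u % 95
size = h + 95
if n != rate:
    h -= n
size = n
if 16 < size and size > rate:
    h = handle(size)
elif 11 > 35 and 35 == 2:
    process(size)
else:
    log(rate)
h += 12
h *= rate[40]
h = rate % 95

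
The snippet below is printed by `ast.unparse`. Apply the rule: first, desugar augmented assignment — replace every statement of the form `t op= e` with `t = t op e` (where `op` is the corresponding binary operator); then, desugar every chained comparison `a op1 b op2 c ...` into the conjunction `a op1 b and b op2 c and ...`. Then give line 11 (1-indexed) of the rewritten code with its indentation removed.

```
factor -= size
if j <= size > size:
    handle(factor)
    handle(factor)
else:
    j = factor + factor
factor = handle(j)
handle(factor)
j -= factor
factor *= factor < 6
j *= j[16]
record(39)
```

j = j * j[16]

Transformed code:
factor = factor - size
if j <= size and size > size:
    handle(factor)
    handle(factor)
else:
    j = factor + factor
factor = handle(j)
handle(factor)
j = j - factor
factor = factor * (factor < 6)
j = j * j[16]
record(39)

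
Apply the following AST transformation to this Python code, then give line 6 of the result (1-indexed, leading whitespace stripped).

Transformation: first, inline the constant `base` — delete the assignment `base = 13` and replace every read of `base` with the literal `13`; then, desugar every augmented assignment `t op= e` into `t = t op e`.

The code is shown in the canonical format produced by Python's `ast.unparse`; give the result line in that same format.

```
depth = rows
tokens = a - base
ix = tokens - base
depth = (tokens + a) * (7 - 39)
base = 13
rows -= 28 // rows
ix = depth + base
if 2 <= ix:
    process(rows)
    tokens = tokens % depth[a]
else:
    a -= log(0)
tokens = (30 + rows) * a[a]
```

Transformed code:
depth = rows
tokens = a - 13
ix = tokens - 13
depth = (tokens + a) * (7 - 39)
rows = rows - 28 // rows
ix = depth + 13
if 2 <= ix:
    process(rows)
    tokens = tokens % depth[a]
else:
    a = a - log(0)
tokens = (30 + rows) * a[a]

ix = depth + 13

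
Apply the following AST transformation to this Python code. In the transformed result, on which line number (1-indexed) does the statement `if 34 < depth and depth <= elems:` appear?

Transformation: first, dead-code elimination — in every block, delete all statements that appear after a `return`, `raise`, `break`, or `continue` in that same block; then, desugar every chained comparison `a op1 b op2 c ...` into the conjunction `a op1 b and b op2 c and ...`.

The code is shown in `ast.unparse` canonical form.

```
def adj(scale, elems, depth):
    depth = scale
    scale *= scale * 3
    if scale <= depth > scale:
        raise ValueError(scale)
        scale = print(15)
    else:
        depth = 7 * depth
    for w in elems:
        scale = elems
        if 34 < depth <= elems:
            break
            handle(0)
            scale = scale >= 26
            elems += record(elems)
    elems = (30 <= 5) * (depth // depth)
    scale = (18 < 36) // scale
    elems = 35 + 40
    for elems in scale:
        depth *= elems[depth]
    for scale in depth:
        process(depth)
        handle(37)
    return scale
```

Transformed code:
def adj(scale, elems, depth):
    depth = scale
    scale *= scale * 3
    if scale <= depth and depth > scale:
        raise ValueError(scale)
    else:
        depth = 7 * depth
    for w in elems:
        scale = elems
        if 34 < depth and depth <= elems:
            break
    elems = (30 <= 5) * (depth // depth)
    scale = (18 < 36) // scale
    elems = 35 + 40
    for elems in scale:
        depth *= elems[depth]
    for scale in depth:
        process(depth)
        handle(37)
    return scale

10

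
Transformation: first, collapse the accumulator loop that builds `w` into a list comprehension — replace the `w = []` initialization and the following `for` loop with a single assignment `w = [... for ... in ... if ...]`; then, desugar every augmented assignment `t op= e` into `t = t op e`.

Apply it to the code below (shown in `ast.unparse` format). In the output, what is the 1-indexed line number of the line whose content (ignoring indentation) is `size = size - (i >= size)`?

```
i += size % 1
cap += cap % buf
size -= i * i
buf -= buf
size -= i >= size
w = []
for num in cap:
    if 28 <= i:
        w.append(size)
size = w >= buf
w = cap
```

Transformed code:
i = i + size % 1
cap = cap + cap % buf
size = size - i * i
buf = buf - buf
size = size - (i >= size)
w = [size for num in cap if 28 <= i]
size = w >= buf
w = cap

5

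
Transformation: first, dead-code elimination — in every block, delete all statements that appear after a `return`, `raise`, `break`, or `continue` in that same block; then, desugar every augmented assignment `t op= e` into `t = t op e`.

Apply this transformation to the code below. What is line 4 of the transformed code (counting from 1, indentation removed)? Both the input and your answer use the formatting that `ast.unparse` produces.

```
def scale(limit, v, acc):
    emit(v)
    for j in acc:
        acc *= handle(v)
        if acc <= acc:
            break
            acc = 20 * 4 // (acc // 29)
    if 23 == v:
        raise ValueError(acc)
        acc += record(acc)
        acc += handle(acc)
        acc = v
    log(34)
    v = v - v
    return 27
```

acc = acc * handle(v)

Transformed code:
def scale(limit, v, acc):
    emit(v)
    for j in acc:
        acc = acc * handle(v)
        if acc <= acc:
            break
    if 23 == v:
        raise ValueError(acc)
    log(34)
    v = v - v
    return 27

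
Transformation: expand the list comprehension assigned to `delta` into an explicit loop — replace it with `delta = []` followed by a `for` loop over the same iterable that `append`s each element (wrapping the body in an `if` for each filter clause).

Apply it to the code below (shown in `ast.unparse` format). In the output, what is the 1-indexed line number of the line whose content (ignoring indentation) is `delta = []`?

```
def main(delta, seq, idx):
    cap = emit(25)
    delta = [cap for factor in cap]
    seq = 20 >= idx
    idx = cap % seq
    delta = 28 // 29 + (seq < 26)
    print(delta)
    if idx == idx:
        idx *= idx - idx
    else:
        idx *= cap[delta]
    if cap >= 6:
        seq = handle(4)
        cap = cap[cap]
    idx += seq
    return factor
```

Transformed code:
def main(delta, seq, idx):
    cap = emit(25)
    delta = []
    for factor in cap:
        delta.append(cap)
    seq = 20 >= idx
    idx = cap % seq
    delta = 28 // 29 + (seq < 26)
    print(delta)
    if idx == idx:
        idx *= idx - idx
    else:
        idx *= cap[delta]
    if cap >= 6:
        seq = handle(4)
        cap = cap[cap]
    idx += seq
    return factor

3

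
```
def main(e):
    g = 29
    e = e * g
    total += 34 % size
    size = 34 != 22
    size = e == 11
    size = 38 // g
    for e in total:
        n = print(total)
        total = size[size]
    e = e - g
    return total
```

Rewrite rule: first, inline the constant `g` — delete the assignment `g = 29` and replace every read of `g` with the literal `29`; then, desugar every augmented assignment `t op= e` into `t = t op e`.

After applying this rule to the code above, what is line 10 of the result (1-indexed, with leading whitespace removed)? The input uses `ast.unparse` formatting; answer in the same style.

Transformed code:
def main(e):
    e = e * 29
    total = total + 34 % size
    size = 34 != 22
    size = e == 11
    size = 38 // 29
    for e in total:
        n = print(total)
        total = size[size]
    e = e - 29
    return total

e = e - 29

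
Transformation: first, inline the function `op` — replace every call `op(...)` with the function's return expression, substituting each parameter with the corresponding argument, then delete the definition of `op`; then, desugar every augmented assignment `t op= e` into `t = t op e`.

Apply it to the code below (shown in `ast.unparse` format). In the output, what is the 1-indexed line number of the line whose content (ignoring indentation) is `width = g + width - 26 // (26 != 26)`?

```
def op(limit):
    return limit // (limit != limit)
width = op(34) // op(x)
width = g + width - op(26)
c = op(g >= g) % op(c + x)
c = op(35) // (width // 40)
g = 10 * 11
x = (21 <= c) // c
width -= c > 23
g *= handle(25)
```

Transformed code:
width = 34 // (34 != 34) // (x // (x != x))
width = g + width - 26 // (26 != 26)
c = (g >= g) // ((g >= g) != (g >= g)) % ((c + x) // (c + x != c + x))
c = 35 // (35 != 35) // (width // 40)
g = 10 * 11
x = (21 <= c) // c
width = width - (c > 23)
g = g * handle(25)

2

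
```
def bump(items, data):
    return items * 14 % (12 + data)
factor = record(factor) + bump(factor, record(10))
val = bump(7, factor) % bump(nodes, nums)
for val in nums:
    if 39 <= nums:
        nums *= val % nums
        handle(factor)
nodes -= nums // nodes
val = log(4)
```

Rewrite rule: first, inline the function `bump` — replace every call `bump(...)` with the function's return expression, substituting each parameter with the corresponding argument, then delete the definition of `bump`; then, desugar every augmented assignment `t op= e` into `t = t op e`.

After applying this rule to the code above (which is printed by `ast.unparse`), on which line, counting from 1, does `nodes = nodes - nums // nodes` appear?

Transformed code:
factor = record(factor) + factor * 14 % (12 + record(10))
val = 7 * 14 % (12 + factor) % (nodes * 14 % (12 + nums))
for val in nums:
    if 39 <= nums:
        nums = nums * (val % nums)
        handle(factor)
nodes = nodes - nums // nodes
val = log(4)

7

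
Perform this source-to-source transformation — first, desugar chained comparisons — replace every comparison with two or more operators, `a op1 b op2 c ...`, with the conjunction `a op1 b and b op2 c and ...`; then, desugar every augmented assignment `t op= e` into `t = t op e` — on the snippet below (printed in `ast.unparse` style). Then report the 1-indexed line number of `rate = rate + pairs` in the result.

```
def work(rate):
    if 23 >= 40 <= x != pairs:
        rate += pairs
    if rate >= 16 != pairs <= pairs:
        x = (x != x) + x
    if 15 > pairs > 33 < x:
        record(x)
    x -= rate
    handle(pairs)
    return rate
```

3

Transformed code:
def work(rate):
    if 23 >= 40 and 40 <= x and (x != pairs):
        rate = rate + pairs
    if rate >= 16 and 16 != pairs and (pairs <= pairs):
        x = (x != x) + x
    if 15 > pairs and pairs > 33 and (33 < x):
        record(x)
    x = x - rate
    handle(pairs)
    return rate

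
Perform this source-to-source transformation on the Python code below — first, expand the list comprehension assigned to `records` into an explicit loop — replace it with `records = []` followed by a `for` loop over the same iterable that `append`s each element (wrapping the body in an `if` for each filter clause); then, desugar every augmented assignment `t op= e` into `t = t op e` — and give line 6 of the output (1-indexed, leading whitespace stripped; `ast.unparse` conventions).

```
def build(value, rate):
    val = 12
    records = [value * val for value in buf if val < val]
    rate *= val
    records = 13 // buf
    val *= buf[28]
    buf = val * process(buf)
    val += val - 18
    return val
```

records.append(value * val)

Transformed code:
def build(value, rate):
    val = 12
    records = []
    for value in buf:
        if val < val:
            records.append(value * val)
    rate = rate * val
    records = 13 // buf
    val = val * buf[28]
    buf = val * process(buf)
    val = val + (val - 18)
    return val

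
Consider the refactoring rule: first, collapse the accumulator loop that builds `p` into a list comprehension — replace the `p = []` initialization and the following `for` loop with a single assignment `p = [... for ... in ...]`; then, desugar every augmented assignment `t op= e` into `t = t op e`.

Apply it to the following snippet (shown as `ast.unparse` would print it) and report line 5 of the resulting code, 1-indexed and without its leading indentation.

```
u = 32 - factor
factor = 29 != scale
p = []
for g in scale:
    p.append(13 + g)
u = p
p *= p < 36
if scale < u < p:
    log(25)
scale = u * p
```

Transformed code:
u = 32 - factor
factor = 29 != scale
p = [13 + g for g in scale]
u = p
p = p * (p < 36)
if scale < u < p:
    log(25)
scale = u * p

p = p * (p < 36)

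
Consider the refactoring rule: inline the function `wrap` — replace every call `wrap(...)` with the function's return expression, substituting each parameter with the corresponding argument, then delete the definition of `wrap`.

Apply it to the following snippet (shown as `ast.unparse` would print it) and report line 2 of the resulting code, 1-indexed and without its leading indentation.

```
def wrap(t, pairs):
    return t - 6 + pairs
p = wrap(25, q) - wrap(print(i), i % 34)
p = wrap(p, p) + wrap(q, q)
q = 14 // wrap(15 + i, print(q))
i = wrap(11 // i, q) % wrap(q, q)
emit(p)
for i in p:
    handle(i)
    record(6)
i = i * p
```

Transformed code:
p = 25 - 6 + q - (print(i) - 6 + i % 34)
p = p - 6 + p + (q - 6 + q)
q = 14 // (15 + i - 6 + print(q))
i = (11 // i - 6 + q) % (q - 6 + q)
emit(p)
for i in p:
    handle(i)
    record(6)
i = i * p

p = p - 6 + p + (q - 6 + q)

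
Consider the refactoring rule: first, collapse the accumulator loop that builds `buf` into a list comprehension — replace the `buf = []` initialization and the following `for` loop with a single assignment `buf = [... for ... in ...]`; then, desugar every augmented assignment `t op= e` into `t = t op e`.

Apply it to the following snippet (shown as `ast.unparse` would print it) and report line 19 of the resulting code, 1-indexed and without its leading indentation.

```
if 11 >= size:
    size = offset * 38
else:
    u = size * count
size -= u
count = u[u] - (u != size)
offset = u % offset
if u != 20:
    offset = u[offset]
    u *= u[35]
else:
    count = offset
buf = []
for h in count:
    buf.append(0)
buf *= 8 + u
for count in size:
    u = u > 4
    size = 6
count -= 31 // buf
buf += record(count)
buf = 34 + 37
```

buf = buf + record(count)

Transformed code:
if 11 >= size:
    size = offset * 38
else:
    u = size * count
size = size - u
count = u[u] - (u != size)
offset = u % offset
if u != 20:
    offset = u[offset]
    u = u * u[35]
else:
    count = offset
buf = [0 for h in count]
buf = buf * (8 + u)
for count in size:
    u = u > 4
    size = 6
count = count - 31 // buf
buf = buf + record(count)
buf = 34 + 37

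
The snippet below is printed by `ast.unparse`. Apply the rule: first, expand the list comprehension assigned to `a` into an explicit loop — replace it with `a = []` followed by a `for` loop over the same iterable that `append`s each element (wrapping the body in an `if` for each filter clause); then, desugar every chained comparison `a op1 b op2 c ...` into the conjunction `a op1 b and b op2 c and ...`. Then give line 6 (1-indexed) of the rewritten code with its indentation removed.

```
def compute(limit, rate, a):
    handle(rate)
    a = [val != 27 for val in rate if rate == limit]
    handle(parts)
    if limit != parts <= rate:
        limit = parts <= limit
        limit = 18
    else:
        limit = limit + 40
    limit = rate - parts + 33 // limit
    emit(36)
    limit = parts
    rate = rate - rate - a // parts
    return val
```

a.append(val != 27)

Transformed code:
def compute(limit, rate, a):
    handle(rate)
    a = []
    for val in rate:
        if rate == limit:
            a.append(val != 27)
    handle(parts)
    if limit != parts and parts <= rate:
        limit = parts <= limit
        limit = 18
    else:
        limit = limit + 40
    limit = rate - parts + 33 // limit
    emit(36)
    limit = parts
    rate = rate - rate - a // parts
    return val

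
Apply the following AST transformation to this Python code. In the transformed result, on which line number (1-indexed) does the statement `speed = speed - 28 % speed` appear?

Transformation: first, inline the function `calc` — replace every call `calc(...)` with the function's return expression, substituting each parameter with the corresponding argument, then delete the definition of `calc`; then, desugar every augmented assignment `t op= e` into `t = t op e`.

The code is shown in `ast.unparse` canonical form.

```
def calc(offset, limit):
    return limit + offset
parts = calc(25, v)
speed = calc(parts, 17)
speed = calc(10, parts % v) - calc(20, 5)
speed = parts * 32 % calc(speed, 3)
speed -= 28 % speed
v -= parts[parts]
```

Transformed code:
parts = v + 25
speed = 17 + parts
speed = parts % v + 10 - (5 + 20)
speed = parts * 32 % (3 + speed)
speed = speed - 28 % speed
v = v - parts[parts]

5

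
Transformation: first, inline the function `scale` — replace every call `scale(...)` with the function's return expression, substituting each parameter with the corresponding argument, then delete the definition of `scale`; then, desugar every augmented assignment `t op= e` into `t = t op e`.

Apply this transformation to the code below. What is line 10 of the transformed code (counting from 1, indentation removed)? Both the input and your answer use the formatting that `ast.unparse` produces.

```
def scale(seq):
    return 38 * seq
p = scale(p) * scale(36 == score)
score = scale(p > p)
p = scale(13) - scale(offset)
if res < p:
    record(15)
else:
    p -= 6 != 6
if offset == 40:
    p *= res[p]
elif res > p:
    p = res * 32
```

Transformed code:
p = 38 * p * (38 * (36 == score))
score = 38 * (p > p)
p = 38 * 13 - 38 * offset
if res < p:
    record(15)
else:
    p = p - (6 != 6)
if offset == 40:
    p = p * res[p]
elif res > p:
    p = res * 32

elif res > p:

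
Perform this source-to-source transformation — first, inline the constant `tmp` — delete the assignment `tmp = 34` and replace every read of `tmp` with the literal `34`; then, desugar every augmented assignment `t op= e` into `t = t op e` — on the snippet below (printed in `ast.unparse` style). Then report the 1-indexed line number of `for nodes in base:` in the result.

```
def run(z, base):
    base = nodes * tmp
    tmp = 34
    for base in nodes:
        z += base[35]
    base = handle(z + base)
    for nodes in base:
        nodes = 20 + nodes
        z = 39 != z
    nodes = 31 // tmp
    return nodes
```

Transformed code:
def run(z, base):
    base = nodes * 34
    for base in nodes:
        z = z + base[35]
    base = handle(z + base)
    for nodes in base:
        nodes = 20 + nodes
        z = 39 != z
    nodes = 31 // 34
    return nodes

6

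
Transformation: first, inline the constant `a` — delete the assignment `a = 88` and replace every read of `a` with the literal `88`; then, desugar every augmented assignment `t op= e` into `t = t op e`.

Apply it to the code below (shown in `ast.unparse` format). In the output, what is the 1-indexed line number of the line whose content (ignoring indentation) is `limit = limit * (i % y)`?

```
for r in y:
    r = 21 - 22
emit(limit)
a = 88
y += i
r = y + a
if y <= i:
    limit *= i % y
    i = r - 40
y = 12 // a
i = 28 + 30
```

7

Transformed code:
for r in y:
    r = 21 - 22
emit(limit)
y = y + i
r = y + 88
if y <= i:
    limit = limit * (i % y)
    i = r - 40
y = 12 // 88
i = 28 + 30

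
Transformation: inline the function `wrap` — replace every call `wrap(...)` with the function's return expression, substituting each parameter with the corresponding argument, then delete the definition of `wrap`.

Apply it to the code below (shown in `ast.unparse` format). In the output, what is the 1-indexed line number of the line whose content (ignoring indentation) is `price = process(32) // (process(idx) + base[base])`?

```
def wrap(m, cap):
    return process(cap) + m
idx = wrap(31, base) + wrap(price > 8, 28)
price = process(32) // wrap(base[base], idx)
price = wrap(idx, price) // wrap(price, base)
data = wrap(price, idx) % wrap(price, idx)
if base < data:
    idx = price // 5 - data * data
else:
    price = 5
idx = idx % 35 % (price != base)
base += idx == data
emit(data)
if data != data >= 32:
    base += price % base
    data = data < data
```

Transformed code:
idx = process(base) + 31 + (process(28) + (price > 8))
price = process(32) // (process(idx) + base[base])
price = (process(price) + idx) // (process(base) + price)
data = (process(idx) + price) % (process(idx) + price)
if base < data:
    idx = price // 5 - data * data
else:
    price = 5
idx = idx % 35 % (price != base)
base += idx == data
emit(data)
if data != data >= 32:
    base += price % base
    data = data < data

2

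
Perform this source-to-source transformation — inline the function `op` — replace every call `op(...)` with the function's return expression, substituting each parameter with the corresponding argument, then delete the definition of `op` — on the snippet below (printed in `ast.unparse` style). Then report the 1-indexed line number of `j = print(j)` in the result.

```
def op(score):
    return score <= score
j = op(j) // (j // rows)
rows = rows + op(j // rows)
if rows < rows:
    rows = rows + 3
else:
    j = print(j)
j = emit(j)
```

Transformed code:
j = (j <= j) // (j // rows)
rows = rows + (j // rows <= j // rows)
if rows < rows:
    rows = rows + 3
else:
    j = print(j)
j = emit(j)

6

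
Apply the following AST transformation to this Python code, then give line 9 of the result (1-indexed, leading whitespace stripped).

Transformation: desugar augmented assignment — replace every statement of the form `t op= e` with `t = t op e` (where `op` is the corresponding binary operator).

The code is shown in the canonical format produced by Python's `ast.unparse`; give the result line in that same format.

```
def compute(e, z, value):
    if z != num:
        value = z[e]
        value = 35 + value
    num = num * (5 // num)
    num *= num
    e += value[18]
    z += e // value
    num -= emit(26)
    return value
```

Transformed code:
def compute(e, z, value):
    if z != num:
        value = z[e]
        value = 35 + value
    num = num * (5 // num)
    num = num * num
    e = e + value[18]
    z = z + e // value
    num = num - emit(26)
    return value

num = num - emit(26)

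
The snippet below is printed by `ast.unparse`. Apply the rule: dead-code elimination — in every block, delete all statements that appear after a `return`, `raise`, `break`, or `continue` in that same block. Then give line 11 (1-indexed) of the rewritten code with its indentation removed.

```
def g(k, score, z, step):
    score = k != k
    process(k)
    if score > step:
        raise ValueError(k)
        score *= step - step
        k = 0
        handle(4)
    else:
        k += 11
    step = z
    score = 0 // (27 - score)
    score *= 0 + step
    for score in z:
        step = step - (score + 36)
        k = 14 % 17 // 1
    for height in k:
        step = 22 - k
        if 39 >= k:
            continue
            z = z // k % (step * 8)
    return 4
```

Transformed code:
def g(k, score, z, step):
    score = k != k
    process(k)
    if score > step:
        raise ValueError(k)
    else:
        k += 11
    step = z
    score = 0 // (27 - score)
    score *= 0 + step
    for score in z:
        step = step - (score + 36)
        k = 14 % 17 // 1
    for height in k:
        step = 22 - k
        if 39 >= k:
            continue
    return 4

for score in z:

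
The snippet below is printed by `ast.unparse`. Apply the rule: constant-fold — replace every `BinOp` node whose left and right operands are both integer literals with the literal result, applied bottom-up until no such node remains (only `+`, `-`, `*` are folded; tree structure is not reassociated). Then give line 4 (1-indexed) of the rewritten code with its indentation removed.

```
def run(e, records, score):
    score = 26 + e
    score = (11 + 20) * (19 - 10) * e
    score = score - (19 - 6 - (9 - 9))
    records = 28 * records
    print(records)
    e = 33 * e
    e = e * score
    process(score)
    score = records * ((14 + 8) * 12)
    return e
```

score = score - 13

Transformed code:
def run(e, records, score):
    score = 26 + e
    score = 279 * e
    score = score - 13
    records = 28 * records
    print(records)
    e = 33 * e
    e = e * score
    process(score)
    score = records * 264
    return e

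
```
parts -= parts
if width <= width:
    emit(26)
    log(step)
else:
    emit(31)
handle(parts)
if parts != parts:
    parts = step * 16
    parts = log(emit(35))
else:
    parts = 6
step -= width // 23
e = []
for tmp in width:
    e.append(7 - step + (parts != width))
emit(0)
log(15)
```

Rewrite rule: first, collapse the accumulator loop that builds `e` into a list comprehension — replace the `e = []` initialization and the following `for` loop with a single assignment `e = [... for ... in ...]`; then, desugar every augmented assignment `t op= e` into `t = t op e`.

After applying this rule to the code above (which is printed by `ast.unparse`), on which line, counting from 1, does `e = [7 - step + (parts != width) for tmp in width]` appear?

14

Transformed code:
parts = parts - parts
if width <= width:
    emit(26)
    log(step)
else:
    emit(31)
handle(parts)
if parts != parts:
    parts = step * 16
    parts = log(emit(35))
else:
    parts = 6
step = step - width // 23
e = [7 - step + (parts != width) for tmp in width]
emit(0)
log(15)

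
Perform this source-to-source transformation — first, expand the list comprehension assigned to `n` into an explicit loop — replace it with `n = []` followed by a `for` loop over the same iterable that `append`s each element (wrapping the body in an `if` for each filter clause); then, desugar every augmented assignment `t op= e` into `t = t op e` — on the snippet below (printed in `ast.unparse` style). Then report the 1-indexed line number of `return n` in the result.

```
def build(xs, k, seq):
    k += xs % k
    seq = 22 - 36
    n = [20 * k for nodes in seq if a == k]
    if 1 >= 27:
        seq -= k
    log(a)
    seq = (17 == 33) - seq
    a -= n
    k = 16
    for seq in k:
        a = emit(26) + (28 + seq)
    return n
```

Transformed code:
def build(xs, k, seq):
    k = k + xs % k
    seq = 22 - 36
    n = []
    for nodes in seq:
        if a == k:
            n.append(20 * k)
    if 1 >= 27:
        seq = seq - k
    log(a)
    seq = (17 == 33) - seq
    a = a - n
    k = 16
    for seq in k:
        a = emit(26) + (28 + seq)
    return n

16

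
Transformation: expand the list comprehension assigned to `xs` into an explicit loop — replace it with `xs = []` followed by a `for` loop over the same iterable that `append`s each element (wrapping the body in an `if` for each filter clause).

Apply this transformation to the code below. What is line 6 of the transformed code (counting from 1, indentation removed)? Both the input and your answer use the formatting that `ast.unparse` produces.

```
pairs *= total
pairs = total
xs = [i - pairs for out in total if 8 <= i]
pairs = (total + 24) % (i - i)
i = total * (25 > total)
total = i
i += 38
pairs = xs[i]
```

Transformed code:
pairs *= total
pairs = total
xs = []
for out in total:
    if 8 <= i:
        xs.append(i - pairs)
pairs = (total + 24) % (i - i)
i = total * (25 > total)
total = i
i += 38
pairs = xs[i]

xs.append(i - pairs)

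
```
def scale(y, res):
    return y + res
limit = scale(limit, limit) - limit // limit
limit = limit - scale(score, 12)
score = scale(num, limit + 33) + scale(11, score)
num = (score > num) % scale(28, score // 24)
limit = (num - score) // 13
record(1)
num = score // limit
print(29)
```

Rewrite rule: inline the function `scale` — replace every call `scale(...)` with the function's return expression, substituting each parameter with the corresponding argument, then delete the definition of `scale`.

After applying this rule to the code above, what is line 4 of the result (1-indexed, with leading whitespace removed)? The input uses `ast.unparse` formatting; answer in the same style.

Transformed code:
limit = limit + limit - limit // limit
limit = limit - (score + 12)
score = num + (limit + 33) + (11 + score)
num = (score > num) % (28 + score // 24)
limit = (num - score) // 13
record(1)
num = score // limit
print(29)

num = (score > num) % (28 + score // 24)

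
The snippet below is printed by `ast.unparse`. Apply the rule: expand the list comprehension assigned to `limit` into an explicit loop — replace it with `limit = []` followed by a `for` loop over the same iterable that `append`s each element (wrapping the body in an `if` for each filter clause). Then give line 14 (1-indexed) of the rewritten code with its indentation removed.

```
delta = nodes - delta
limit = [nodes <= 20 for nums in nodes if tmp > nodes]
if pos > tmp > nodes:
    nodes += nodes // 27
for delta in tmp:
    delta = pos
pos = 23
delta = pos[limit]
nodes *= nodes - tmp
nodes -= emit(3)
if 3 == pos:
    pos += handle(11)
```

if 3 == pos:

Transformed code:
delta = nodes - delta
limit = []
for nums in nodes:
    if tmp > nodes:
        limit.append(nodes <= 20)
if pos > tmp > nodes:
    nodes += nodes // 27
for delta in tmp:
    delta = pos
pos = 23
delta = pos[limit]
nodes *= nodes - tmp
nodes -= emit(3)
if 3 == pos:
    pos += handle(11)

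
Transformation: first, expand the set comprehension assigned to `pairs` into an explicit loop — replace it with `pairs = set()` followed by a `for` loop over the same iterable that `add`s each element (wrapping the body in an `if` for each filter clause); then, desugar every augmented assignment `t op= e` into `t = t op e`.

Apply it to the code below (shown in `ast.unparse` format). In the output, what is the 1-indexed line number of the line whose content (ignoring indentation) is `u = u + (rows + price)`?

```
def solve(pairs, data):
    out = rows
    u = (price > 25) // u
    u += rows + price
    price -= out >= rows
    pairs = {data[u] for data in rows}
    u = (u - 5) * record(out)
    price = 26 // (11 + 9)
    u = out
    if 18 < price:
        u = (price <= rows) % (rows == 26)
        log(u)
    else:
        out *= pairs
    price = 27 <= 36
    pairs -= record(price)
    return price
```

4

Transformed code:
def solve(pairs, data):
    out = rows
    u = (price > 25) // u
    u = u + (rows + price)
    price = price - (out >= rows)
    pairs = set()
    for data in rows:
        pairs.add(data[u])
    u = (u - 5) * record(out)
    price = 26 // (11 + 9)
    u = out
    if 18 < price:
        u = (price <= rows) % (rows == 26)
        log(u)
    else:
        out = out * pairs
    price = 27 <= 36
    pairs = pairs - record(price)
    return price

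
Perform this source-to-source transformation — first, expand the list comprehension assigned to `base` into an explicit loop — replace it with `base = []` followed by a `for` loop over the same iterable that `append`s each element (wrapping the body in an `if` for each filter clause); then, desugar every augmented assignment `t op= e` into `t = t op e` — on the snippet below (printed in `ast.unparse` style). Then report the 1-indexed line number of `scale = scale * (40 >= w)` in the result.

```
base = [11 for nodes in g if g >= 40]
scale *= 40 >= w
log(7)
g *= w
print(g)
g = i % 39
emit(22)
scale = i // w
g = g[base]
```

5

Transformed code:
base = []
for nodes in g:
    if g >= 40:
        base.append(11)
scale = scale * (40 >= w)
log(7)
g = g * w
print(g)
g = i % 39
emit(22)
scale = i // w
g = g[base]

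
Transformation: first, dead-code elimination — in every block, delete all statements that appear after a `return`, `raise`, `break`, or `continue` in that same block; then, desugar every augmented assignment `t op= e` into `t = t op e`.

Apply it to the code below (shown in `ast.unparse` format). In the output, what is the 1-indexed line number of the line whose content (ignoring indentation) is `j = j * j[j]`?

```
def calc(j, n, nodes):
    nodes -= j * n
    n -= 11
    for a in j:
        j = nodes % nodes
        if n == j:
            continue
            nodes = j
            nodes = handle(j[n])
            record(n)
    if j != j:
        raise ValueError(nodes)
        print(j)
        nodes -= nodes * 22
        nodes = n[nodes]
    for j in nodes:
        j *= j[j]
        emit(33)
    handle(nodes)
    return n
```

Transformed code:
def calc(j, n, nodes):
    nodes = nodes - j * n
    n = n - 11
    for a in j:
        j = nodes % nodes
        if n == j:
            continue
    if j != j:
        raise ValueError(nodes)
    for j in nodes:
        j = j * j[j]
        emit(33)
    handle(nodes)
    return n

11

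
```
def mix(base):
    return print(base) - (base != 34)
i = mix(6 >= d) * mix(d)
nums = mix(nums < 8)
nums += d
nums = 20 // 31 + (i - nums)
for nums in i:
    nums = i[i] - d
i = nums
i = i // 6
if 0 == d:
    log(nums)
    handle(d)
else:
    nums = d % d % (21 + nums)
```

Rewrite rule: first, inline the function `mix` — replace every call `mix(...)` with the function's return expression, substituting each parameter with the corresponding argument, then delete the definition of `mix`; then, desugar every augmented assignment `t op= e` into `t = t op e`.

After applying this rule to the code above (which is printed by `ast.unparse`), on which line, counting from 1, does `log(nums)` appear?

Transformed code:
i = (print(6 >= d) - ((6 >= d) != 34)) * (print(d) - (d != 34))
nums = print(nums < 8) - ((nums < 8) != 34)
nums = nums + d
nums = 20 // 31 + (i - nums)
for nums in i:
    nums = i[i] - d
i = nums
i = i // 6
if 0 == d:
    log(nums)
    handle(d)
else:
    nums = d % d % (21 + nums)

10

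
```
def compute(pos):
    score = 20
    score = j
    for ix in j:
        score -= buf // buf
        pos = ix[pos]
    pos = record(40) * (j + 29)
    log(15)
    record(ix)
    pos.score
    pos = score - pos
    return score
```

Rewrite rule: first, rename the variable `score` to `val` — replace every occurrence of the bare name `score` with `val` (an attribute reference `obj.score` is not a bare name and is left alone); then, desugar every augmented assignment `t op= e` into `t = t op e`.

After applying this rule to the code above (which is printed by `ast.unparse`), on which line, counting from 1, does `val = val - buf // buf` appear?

5

Transformed code:
def compute(pos):
    val = 20
    val = j
    for ix in j:
        val = val - buf // buf
        pos = ix[pos]
    pos = record(40) * (j + 29)
    log(15)
    record(ix)
    pos.score
    pos = val - pos
    return val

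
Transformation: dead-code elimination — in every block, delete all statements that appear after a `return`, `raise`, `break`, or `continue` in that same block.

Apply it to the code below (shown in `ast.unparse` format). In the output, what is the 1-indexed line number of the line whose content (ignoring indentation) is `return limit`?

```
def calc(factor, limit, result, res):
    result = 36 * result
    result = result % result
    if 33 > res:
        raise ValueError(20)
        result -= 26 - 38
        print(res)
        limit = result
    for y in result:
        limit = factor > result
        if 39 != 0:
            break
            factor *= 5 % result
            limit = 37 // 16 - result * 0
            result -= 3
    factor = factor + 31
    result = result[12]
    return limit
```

12

Transformed code:
def calc(factor, limit, result, res):
    result = 36 * result
    result = result % result
    if 33 > res:
        raise ValueError(20)
    for y in result:
        limit = factor > result
        if 39 != 0:
            break
    factor = factor + 31
    result = result[12]
    return limit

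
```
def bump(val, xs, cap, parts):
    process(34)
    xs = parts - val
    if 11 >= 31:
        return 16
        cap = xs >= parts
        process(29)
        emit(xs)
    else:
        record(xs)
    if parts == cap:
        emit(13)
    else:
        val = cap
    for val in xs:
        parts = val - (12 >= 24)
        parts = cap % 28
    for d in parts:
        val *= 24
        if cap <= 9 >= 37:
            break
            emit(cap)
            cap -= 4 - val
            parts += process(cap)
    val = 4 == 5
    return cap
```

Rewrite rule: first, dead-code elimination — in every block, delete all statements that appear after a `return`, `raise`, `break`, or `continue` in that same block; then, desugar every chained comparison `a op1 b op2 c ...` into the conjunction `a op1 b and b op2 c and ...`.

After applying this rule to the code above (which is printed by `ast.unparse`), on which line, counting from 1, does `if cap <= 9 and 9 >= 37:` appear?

Transformed code:
def bump(val, xs, cap, parts):
    process(34)
    xs = parts - val
    if 11 >= 31:
        return 16
    else:
        record(xs)
    if parts == cap:
        emit(13)
    else:
        val = cap
    for val in xs:
        parts = val - (12 >= 24)
        parts = cap % 28
    for d in parts:
        val *= 24
        if cap <= 9 and 9 >= 37:
            break
    val = 4 == 5
    return cap

17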